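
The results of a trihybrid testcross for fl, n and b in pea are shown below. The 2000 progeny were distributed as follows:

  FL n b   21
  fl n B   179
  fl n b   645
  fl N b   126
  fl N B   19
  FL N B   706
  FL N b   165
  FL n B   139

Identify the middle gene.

The two most frequent reciprocal classes, FL N B and fl n b, are the parental types, so the F1 was FL N B / fl n b.
The two rarest classes, fl N B and FL n b, are the double crossovers. Comparing them with the parentals, only the fl allele has switched, so fl is the middle locus and the order is b – fl – n.

fl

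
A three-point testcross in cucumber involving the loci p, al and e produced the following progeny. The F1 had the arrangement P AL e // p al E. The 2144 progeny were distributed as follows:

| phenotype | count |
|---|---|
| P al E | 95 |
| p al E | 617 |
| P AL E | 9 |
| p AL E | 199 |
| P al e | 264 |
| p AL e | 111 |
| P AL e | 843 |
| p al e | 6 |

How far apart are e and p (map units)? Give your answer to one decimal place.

The two rarest classes, P AL E and p al e, are the double crossovers. Comparing them with the parentals, only the e allele has switched, so e is the middle locus and the order is al – e – p.
Crossovers in the e–p interval produce the single-crossover classes p AL e and P al E (111 + 95 = 206) plus the double crossovers (15).
RF(e–p) = (206 + 15) / 2144 = 221/2144 = 0.1031 → 10.3 map units.

10.3 map units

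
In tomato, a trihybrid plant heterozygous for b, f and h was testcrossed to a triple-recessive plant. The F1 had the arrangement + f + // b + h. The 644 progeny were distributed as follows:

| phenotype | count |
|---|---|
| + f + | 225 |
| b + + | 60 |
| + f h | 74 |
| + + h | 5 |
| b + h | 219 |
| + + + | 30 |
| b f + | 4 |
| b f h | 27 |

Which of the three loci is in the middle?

The two rarest classes, b f + and + + h, are the double crossovers. Comparing them with the parentals, only the b allele has switched, so b is the middle locus and the order is h – b – f.

b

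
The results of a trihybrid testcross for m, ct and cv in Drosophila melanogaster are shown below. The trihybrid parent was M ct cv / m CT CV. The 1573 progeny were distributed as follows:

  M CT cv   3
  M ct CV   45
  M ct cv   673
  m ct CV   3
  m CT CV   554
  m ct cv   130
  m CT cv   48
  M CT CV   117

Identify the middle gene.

The two rarest classes, M CT cv and m ct CV, are the double crossovers. Comparing them with the parentals, only the ct allele has switched, so ct is the middle locus and the order is cv – ct – m.

ct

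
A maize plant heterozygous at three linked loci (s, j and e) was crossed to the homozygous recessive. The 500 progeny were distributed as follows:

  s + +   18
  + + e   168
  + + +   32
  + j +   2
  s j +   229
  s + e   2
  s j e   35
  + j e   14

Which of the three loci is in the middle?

The two most frequent reciprocal classes, s j + and + + e, are the parental types, so the F1 was s j + / + + e.
The two rarest classes, + j + and s + e, are the double crossovers. Comparing them with the parentals, only the s allele has switched, so s is the middle locus and the order is e – s – j.

s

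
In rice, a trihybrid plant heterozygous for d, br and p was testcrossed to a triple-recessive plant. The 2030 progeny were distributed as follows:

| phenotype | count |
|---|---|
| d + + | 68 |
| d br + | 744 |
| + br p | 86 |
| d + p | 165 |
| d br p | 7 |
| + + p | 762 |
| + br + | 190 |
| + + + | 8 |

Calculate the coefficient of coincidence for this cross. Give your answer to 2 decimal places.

0.49

The two most frequent reciprocal classes, + + p and d br +, are the parental types, so the F1 was + + p / d br +.
The two rarest classes, + + + and d br p, are the double crossovers. Comparing them with the parentals, only the p allele has switched, so p is the middle locus and the order is br – p – d.
br–p: (154 + 15)/2030 = 0.0833; p–d: (355 + 15)/2030 = 0.1823.
Expected DCO frequency = 0.0833 × 0.1823 ≈ 0.01519; observed = 15/2030 ≈ 0.00739.
Coefficient of coincidence = 0.00739/0.01519 ≈ 0.49.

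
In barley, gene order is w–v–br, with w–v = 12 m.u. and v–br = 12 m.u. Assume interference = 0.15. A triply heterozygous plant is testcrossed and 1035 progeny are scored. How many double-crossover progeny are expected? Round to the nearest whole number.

Map distances give recombination frequencies of 0.120 and 0.120 for the two intervals.
With interference 0.15 (so coincidence = 0.85), expected double-crossover frequency = 0.120 × 0.120 × 0.85 = 0.01224.
Expected number = 0.01224 × 1035 = 12.67 ≈ 13.

13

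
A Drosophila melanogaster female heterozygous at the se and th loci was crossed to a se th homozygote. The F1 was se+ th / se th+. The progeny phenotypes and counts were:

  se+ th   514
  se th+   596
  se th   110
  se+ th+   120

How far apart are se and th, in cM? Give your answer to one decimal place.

The recombinant classes are se+ th+ and se th: 120 + 110 = 230.
Recombination frequency = 230/1340 = 0.1716 ≈ 17.2%, i.e. 17.2 cM.

17.2 cM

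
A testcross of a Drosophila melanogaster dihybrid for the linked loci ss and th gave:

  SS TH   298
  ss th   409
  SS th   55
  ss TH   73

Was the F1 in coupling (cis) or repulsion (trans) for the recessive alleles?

cis

The two most frequent classes are SS TH (298) and ss th (409); these are the parental (non-recombinant) types.
So the F1 carried SS TH on one chromosome and ss th on the other — the recessive alleles are on the same chromosome (cis / coupling).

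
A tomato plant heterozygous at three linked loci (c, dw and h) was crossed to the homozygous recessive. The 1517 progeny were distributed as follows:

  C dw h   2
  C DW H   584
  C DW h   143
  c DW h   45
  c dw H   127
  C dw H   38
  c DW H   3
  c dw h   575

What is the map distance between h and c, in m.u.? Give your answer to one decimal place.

The two most frequent reciprocal classes, c dw h and C DW H, are the parental types, so the F1 was c dw h / C DW H.
The two rarest classes, C dw h and c DW H, are the double crossovers. Comparing them with the parentals, only the c allele has switched, so c is the middle locus and the order is h – c – dw.
Crossovers in the h–c interval produce the single-crossover classes c dw H and C DW h (127 + 143 = 270) plus the double crossovers (5).
RF(h–c) = (270 + 5) / 1517 = 275/1517 = 0.1813 → 18.1 m.u.

18.1 m.u.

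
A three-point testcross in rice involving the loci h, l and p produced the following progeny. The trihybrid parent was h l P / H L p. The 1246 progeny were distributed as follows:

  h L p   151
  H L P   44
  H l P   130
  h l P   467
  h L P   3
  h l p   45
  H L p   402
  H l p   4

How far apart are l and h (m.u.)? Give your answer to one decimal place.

The two rarest classes, h L P and H l p, are the double crossovers. Comparing them with the parentals, only the l allele has switched, so l is the middle locus and the order is h – l – p.
Crossovers in the h–l interval produce the single-crossover classes H l P and h L p (130 + 151 = 281) plus the double crossovers (7).
RF(h–l) = (281 + 7) / 1246 = 288/1246 = 0.2311 → 23.1 m.u.

23.1 m.u.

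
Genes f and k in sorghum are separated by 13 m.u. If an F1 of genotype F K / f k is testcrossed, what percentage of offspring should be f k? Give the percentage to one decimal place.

43.5%

A map distance of 13 m.u. corresponds to a recombination frequency of 0.130.
The F1 is F K / f k, so f k is a parental gamete class with expected frequency (1 − r)/2 = 0.870/2 = 0.4350.
That is 0.4350 = 43.5% of the progeny.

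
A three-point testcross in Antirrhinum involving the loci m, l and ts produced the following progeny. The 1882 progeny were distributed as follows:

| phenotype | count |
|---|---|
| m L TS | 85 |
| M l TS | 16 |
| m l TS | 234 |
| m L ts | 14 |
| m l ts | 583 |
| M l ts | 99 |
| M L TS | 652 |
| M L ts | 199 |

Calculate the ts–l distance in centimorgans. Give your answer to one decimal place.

The two most frequent reciprocal classes, M L TS and m l ts, are the parental types, so the F1 was M L TS / m l ts.
The two rarest classes, M l TS and m L ts, are the double crossovers. Comparing them with the parentals, only the l allele has switched, so l is the middle locus and the order is ts – l – m.
Crossovers in the ts–l interval produce the single-crossover classes M L ts and m l TS (199 + 234 = 433) plus the double crossovers (30).
RF(ts–l) = (433 + 30) / 1882 = 463/1882 = 0.2460 → 24.6 centimorgans.

24.6 centimorgans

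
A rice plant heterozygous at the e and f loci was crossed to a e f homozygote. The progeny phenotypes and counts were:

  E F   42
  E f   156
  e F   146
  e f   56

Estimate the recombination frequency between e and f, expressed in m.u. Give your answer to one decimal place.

The two most frequent classes, E f (156) and e F (146), are the parental types, so the F1 was E f / e F.
The recombinant classes are E F and e f: 42 + 56 = 98.
Recombination frequency = 98/400 = 0.2450 ≈ 24.5%, i.e. 24.5 m.u.

24.5 m.u.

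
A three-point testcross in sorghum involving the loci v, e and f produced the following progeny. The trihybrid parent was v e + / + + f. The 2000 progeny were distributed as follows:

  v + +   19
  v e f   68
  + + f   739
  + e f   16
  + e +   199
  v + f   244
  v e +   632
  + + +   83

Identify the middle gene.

The two rarest classes, v + + and + e f, are the double crossovers. Comparing them with the parentals, only the e allele has switched, so e is the middle locus and the order is v – e – f.

e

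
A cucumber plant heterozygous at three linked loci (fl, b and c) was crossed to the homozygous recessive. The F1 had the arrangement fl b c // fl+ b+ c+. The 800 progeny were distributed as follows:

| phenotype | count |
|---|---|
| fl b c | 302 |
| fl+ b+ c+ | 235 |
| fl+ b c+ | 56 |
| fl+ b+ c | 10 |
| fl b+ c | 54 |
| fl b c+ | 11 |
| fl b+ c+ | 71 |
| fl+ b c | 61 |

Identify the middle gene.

c

The two rarest classes, fl b c+ and fl+ b+ c, are the double crossovers. Comparing them with the parentals, only the c allele has switched, so c is the middle locus and the order is b – c – fl.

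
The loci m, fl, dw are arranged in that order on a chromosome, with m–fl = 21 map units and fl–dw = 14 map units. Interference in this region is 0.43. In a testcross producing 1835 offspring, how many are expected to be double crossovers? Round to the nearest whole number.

31

Map distances give recombination frequencies of 0.210 and 0.140 for the two intervals.
With interference 0.43 (so coincidence = 0.57), expected double-crossover frequency = 0.210 × 0.140 × 0.57 = 0.01676.
Expected number = 0.01676 × 1835 = 30.75 ≈ 31.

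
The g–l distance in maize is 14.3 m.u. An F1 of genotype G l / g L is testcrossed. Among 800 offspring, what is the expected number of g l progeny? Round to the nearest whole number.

A map distance of 14.3 m.u. corresponds to a recombination frequency of 0.143.
The F1 is G l / g L, so g l is a recombinant gamete class with expected frequency r/2 = 0.143/2 = 0.0715.
Expected number = 0.0715 × 800 = 57.20 ≈ 57.

57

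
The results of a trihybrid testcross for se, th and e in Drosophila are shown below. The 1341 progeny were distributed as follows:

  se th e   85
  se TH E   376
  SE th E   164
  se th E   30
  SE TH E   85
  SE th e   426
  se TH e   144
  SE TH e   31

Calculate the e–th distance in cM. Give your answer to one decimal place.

The two most frequent reciprocal classes, se TH E and SE th e, are the parental types, so the F1 was se TH E / SE th e.
The two rarest classes, se th E and SE TH e, are the double crossovers. Comparing them with the parentals, only the th allele has switched, so th is the middle locus and the order is se – th – e.
Crossovers in the th–e interval produce the single-crossover classes se TH e and SE th E (144 + 164 = 308) plus the double crossovers (61).
RF(th–e) = (308 + 61) / 1341 = 369/1341 = 0.2752 → 27.5 cM.

27.5 cM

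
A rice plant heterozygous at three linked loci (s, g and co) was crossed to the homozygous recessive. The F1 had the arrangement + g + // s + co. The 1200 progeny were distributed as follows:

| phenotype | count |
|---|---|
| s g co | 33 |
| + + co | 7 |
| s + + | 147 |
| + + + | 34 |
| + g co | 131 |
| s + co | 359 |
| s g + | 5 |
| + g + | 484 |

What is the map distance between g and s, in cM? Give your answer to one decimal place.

The two rarest classes, s g + and + + co, are the double crossovers. Comparing them with the parentals, only the s allele has switched, so s is the middle locus and the order is co – s – g.
Crossovers in the s–g interval produce the single-crossover classes + + + and s g co (34 + 33 = 67) plus the double crossovers (12).
RF(s–g) = (67 + 12) / 1200 = 79/1200 = 0.0658 → 6.6 cM.

6.6 cM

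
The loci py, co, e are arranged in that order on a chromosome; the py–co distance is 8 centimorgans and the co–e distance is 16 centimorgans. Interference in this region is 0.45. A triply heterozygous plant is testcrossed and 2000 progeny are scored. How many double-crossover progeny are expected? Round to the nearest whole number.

Map distances give recombination frequencies of 0.080 and 0.160 for the two intervals.
With interference 0.45 (so coincidence = 0.55), expected double-crossover frequency = 0.080 × 0.160 × 0.55 = 0.00704.
Expected number = 0.00704 × 2000 = 14.08 ≈ 14.

14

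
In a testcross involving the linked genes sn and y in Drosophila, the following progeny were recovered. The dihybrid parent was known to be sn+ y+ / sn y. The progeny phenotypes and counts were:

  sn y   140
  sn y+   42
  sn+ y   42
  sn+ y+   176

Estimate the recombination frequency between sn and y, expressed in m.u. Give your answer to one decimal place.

21.0 m.u.

The recombinant classes are sn+ y and sn y+: 42 + 42 = 84.
Recombination frequency = 84/400 = 0.2100 ≈ 21.0%, i.e. 21.0 m.u.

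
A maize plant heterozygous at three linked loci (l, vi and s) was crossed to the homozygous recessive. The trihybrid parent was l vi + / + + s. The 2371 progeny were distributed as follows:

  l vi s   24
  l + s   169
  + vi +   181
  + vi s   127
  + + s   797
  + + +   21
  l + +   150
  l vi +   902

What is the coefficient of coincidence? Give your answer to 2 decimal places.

The two rarest classes, l vi s and + + +, are the double crossovers. Comparing them with the parentals, only the s allele has switched, so s is the middle locus and the order is vi – s – l.
vi–s: (277 + 45)/2371 = 0.1358; s–l: (350 + 45)/2371 = 0.1666.
Expected DCO frequency = 0.1358 × 0.1666 ≈ 0.02262; observed = 45/2371 ≈ 0.01898.
Coefficient of coincidence = 0.01898/0.02262 ≈ 0.84.

0.84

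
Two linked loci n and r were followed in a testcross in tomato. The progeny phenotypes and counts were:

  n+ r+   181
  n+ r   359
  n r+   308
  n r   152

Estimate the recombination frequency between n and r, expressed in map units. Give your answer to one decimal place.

33.3 map units

The two most frequent classes, n+ r (359) and n r+ (308), are the parental types, so the F1 was n+ r / n r+.
The recombinant classes are n+ r+ and n r: 181 + 152 = 333.
Recombination frequency = 333/1000 = 0.3330 ≈ 33.3%, i.e. 33.3 map units.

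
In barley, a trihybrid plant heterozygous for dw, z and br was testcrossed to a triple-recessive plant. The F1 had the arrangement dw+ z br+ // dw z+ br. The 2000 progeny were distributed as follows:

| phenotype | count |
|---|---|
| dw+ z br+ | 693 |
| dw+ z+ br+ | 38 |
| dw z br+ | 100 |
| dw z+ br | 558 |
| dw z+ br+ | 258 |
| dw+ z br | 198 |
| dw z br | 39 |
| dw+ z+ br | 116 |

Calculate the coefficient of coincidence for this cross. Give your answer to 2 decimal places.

The two rarest classes, dw+ z+ br+ and dw z br, are the double crossovers. Comparing them with the parentals, only the z allele has switched, so z is the middle locus and the order is dw – z – br.
dw–z: (216 + 77)/2000 = 0.1465; z–br: (456 + 77)/2000 = 0.2665.
Expected DCO frequency = 0.1465 × 0.2665 ≈ 0.03904; observed = 77/2000 ≈ 0.03850.
Coefficient of coincidence = 0.03850/0.03904 ≈ 0.99.

0.99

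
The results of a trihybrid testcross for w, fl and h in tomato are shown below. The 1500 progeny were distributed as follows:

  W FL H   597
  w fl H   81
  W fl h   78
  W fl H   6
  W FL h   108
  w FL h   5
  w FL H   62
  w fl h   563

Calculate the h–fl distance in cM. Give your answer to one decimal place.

The two most frequent reciprocal classes, W FL H and w fl h, are the parental types, so the F1 was W FL H / w fl h.
The two rarest classes, W fl H and w FL h, are the double crossovers. Comparing them with the parentals, only the fl allele has switched, so fl is the middle locus and the order is w – fl – h.
Crossovers in the fl–h interval produce the single-crossover classes W FL h and w fl H (108 + 81 = 189) plus the double crossovers (11).
RF(fl–h) = (189 + 11) / 1500 = 200/1500 = 0.1333 → 13.3 cM.

13.3 cM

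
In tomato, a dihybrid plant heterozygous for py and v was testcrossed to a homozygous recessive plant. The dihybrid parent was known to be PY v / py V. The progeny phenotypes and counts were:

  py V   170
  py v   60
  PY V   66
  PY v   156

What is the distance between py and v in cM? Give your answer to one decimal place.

27.9 cM

The recombinant classes are PY V and py v: 66 + 60 = 126.
Recombination frequency = 126/452 = 0.2788 ≈ 27.9%, i.e. 27.9 cM.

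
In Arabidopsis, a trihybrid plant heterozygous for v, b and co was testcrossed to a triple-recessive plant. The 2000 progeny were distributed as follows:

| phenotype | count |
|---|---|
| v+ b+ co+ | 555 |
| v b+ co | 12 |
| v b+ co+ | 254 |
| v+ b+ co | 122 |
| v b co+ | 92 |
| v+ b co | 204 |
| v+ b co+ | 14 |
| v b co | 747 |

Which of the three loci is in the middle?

b

The two most frequent reciprocal classes, v b co and v+ b+ co+, are the parental types, so the F1 was v b co / v+ b+ co+.
The two rarest classes, v b+ co and v+ b co+, are the double crossovers. Comparing them with the parentals, only the b allele has switched, so b is the middle locus and the order is v – b – co.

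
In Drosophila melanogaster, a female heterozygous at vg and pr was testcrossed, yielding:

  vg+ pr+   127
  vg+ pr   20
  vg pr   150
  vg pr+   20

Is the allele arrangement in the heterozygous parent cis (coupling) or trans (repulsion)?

cis

The two most frequent classes are vg+ pr+ (127) and vg pr (150); these are the parental (non-recombinant) types.
So the F1 carried vg+ pr+ on one chromosome and vg pr on the other — the recessive alleles are on the same chromosome (cis / coupling).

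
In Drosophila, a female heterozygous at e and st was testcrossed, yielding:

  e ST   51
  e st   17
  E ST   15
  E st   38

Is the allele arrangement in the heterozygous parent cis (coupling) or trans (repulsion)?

The two most frequent classes are E st (38) and e ST (51); these are the parental (non-recombinant) types.
So the F1 carried E st on one chromosome and e ST on the other — the recessive alleles are on opposite chromosomes (trans / repulsion).

trans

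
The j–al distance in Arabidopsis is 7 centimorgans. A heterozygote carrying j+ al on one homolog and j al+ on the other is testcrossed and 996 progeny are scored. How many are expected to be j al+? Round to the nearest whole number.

A map distance of 7 centimorgans corresponds to a recombination frequency of 0.070.
The F1 is j+ al / j al+, so j al+ is a parental gamete class with expected frequency (1 − r)/2 = 0.930/2 = 0.4650.
Expected number = 0.4650 × 996 = 463.14 ≈ 463.

463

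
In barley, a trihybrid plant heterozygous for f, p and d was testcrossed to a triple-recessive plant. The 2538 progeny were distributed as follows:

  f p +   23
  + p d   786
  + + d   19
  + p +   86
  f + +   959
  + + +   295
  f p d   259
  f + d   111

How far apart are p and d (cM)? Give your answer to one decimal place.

The two most frequent reciprocal classes, + p d and f + +, are the parental types, so the F1 was + p d / f + +.
The two rarest classes, + + d and f p +, are the double crossovers. Comparing them with the parentals, only the p allele has switched, so p is the middle locus and the order is f – p – d.
Crossovers in the p–d interval produce the single-crossover classes + p + and f + d (86 + 111 = 197) plus the double crossovers (42).
RF(p–d) = (197 + 42) / 2538 = 239/2538 = 0.0942 → 9.4 cM.

9.4 cM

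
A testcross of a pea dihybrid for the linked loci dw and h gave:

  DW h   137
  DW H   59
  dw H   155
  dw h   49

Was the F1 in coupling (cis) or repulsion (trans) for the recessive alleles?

trans

The two most frequent classes are DW h (137) and dw H (155); these are the parental (non-recombinant) types.
So the F1 carried DW h on one chromosome and dw H on the other — the recessive alleles are on opposite chromosomes (trans / repulsion).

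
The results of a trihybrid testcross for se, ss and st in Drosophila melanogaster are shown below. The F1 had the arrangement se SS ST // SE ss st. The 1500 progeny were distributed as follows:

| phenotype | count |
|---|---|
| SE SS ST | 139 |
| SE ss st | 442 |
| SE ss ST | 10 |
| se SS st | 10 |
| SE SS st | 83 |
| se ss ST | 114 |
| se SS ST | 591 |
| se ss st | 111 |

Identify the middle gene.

st

The two rarest classes, se SS st and SE ss ST, are the double crossovers. Comparing them with the parentals, only the st allele has switched, so st is the middle locus and the order is ss – st – se.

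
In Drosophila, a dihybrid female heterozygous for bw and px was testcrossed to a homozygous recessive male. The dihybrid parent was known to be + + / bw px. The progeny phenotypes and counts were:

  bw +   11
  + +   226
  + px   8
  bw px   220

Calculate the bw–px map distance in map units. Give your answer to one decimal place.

The recombinant classes are + px and bw +: 8 + 11 = 19.
Recombination frequency = 19/465 = 0.0409 ≈ 4.1%, i.e. 4.1 map units.

4.1 map units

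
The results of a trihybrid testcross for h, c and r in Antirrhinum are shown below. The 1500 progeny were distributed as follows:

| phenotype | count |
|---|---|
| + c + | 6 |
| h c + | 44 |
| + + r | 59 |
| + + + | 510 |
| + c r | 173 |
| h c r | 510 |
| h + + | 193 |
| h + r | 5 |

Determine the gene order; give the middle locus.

The two most frequent reciprocal classes, h c r and + + +, are the parental types, so the F1 was h c r / + + +.
The two rarest classes, h + r and + c +, are the double crossovers. Comparing them with the parentals, only the c allele has switched, so c is the middle locus and the order is h – c – r.

c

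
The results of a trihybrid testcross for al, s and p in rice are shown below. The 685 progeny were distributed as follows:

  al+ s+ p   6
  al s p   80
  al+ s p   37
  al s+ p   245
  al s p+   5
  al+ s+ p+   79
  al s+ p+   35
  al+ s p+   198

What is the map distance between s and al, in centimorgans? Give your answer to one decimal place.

The two most frequent reciprocal classes, al+ s p+ and al s+ p, are the parental types, so the F1 was al+ s p+ / al s+ p.
The two rarest classes, al s p+ and al+ s+ p, are the double crossovers. Comparing them with the parentals, only the al allele has switched, so al is the middle locus and the order is s – al – p.
Crossovers in the s–al interval produce the single-crossover classes al+ s+ p+ and al s p (79 + 80 = 159) plus the double crossovers (11).
RF(s–al) = (159 + 11) / 685 = 170/685 = 0.2482 → 24.8 centimorgans.

24.8 centimorgans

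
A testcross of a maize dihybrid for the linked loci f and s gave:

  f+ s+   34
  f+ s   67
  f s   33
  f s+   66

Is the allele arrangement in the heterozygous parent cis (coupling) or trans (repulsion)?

The two most frequent classes are f+ s (67) and f s+ (66); these are the parental (non-recombinant) types.
So the F1 carried f+ s on one chromosome and f s+ on the other — the recessive alleles are on opposite chromosomes (trans / repulsion).

trans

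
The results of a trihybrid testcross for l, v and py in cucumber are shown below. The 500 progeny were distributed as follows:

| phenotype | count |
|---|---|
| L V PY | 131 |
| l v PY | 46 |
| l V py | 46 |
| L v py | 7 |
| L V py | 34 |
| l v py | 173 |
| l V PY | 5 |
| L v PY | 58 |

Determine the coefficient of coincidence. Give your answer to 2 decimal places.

0.56

The two most frequent reciprocal classes, l v py and L V PY, are the parental types, so the F1 was l v py / L V PY.
The two rarest classes, L v py and l V PY, are the double crossovers. Comparing them with the parentals, only the l allele has switched, so l is the middle locus and the order is v – l – py.
v–l: (104 + 12)/500 = 0.2320; l–py: (80 + 12)/500 = 0.1840.
Expected DCO frequency = 0.2320 × 0.1840 ≈ 0.04269; observed = 12/500 ≈ 0.02400.
Coefficient of coincidence = 0.02400/0.04269 ≈ 0.56.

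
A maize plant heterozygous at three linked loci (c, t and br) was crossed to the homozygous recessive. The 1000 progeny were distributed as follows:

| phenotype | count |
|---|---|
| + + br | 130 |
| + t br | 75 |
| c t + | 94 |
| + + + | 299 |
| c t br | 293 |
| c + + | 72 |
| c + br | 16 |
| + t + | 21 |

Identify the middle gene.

t

The two most frequent reciprocal classes, c t br and + + +, are the parental types, so the F1 was c t br / + + +.
The two rarest classes, c + br and + t +, are the double crossovers. Comparing them with the parentals, only the t allele has switched, so t is the middle locus and the order is c – t – br.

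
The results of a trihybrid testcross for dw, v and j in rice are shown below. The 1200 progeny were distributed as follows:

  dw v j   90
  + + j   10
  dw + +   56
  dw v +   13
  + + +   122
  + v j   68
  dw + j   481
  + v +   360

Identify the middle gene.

The two most frequent reciprocal classes, + v + and dw + j, are the parental types, so the F1 was + v + / dw + j.
The two rarest classes, dw v + and + + j, are the double crossovers. Comparing them with the parentals, only the dw allele has switched, so dw is the middle locus and the order is j – dw – v.

dw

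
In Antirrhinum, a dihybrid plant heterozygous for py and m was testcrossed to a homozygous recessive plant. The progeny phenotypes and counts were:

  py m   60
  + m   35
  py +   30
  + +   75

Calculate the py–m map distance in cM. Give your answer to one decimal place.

32.5 cM

The two most frequent classes, + + (75) and py m (60), are the parental types, so the F1 was + + / py m.
The recombinant classes are + m and py +: 35 + 30 = 65.
Recombination frequency = 65/200 = 0.3250 ≈ 32.5%, i.e. 32.5 cM.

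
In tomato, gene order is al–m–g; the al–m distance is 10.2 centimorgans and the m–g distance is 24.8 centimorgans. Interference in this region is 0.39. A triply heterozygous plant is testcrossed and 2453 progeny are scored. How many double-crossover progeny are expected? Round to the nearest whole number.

38

Map distances give recombination frequencies of 0.102 and 0.248 for the two intervals.
With interference 0.39 (so coincidence = 0.61), expected double-crossover frequency = 0.102 × 0.248 × 0.61 = 0.01543.
Expected number = 0.01543 × 2453 = 37.85 ≈ 38.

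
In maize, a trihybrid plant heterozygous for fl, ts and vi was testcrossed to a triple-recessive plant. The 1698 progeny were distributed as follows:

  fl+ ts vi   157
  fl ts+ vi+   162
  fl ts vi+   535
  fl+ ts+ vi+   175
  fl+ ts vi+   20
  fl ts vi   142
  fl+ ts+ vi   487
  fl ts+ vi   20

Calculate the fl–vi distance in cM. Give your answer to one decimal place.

21.0 cM

The two most frequent reciprocal classes, fl ts vi+ and fl+ ts+ vi, are the parental types, so the F1 was fl ts vi+ / fl+ ts+ vi.
The two rarest classes, fl+ ts vi+ and fl ts+ vi, are the double crossovers. Comparing them with the parentals, only the fl allele has switched, so fl is the middle locus and the order is vi – fl – ts.
Crossovers in the vi–fl interval produce the single-crossover classes fl ts vi and fl+ ts+ vi+ (142 + 175 = 317) plus the double crossovers (40).
RF(vi–fl) = (317 + 40) / 1698 = 357/1698 = 0.2102 → 21.0 cM.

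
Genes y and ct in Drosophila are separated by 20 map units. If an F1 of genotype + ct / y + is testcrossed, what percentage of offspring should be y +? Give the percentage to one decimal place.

40.0%

A map distance of 20 map units corresponds to a recombination frequency of 0.200.
The F1 is + ct / y +, so y + is a parental gamete class with expected frequency (1 − r)/2 = 0.800/2 = 0.4000.
That is 0.4000 = 40.0% of the progeny.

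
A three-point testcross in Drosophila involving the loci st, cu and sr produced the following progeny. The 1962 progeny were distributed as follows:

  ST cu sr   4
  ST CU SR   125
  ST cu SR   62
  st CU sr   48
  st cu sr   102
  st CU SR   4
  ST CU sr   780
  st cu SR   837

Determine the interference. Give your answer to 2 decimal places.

0.43

The two most frequent reciprocal classes, st cu SR and ST CU sr, are the parental types, so the F1 was st cu SR / ST CU sr.
The two rarest classes, st CU SR and ST cu sr, are the double crossovers. Comparing them with the parentals, only the cu allele has switched, so cu is the middle locus and the order is sr – cu – st.
sr–cu: (227 + 8)/1962 = 0.1198; cu–st: (110 + 8)/1962 = 0.0601.
Expected DCO frequency = 0.1198 × 0.0601 ≈ 0.00720; observed = 8/1962 ≈ 0.00408.
Coefficient of coincidence = 0.00408/0.00720 ≈ 0.57; interference = 1 − 0.57 = 0.43.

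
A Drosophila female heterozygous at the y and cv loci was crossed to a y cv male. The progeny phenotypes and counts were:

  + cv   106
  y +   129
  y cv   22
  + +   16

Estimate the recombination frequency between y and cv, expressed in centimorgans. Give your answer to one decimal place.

13.9 centimorgans

The two most frequent classes, + cv (106) and y + (129), are the parental types, so the F1 was + cv / y +.
The recombinant classes are + + and y cv: 16 + 22 = 38.
Recombination frequency = 38/273 = 0.1392 ≈ 13.9%, i.e. 13.9 centimorgans.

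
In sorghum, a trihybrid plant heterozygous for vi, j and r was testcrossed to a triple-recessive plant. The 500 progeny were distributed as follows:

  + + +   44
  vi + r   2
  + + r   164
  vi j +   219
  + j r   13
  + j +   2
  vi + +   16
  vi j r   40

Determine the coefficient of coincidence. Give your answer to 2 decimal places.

The two most frequent reciprocal classes, + + r and vi j +, are the parental types, so the F1 was + + r / vi j +.
The two rarest classes, vi + r and + j +, are the double crossovers. Comparing them with the parentals, only the vi allele has switched, so vi is the middle locus and the order is r – vi – j.
r–vi: (84 + 4)/500 = 0.1760; vi–j: (29 + 4)/500 = 0.0660.
Expected DCO frequency = 0.1760 × 0.0660 ≈ 0.01162; observed = 4/500 ≈ 0.00800.
Coefficient of coincidence = 0.00800/0.01162 ≈ 0.69.

0.69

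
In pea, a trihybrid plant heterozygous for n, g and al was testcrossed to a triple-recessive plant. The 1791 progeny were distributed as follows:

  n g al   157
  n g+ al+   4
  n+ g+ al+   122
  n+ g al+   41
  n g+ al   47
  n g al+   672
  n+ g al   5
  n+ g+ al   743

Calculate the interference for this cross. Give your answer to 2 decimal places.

0.42

The two most frequent reciprocal classes, n+ g+ al and n g al+, are the parental types, so the F1 was n+ g+ al / n g al+.
The two rarest classes, n+ g al and n g+ al+, are the double crossovers. Comparing them with the parentals, only the g allele has switched, so g is the middle locus and the order is al – g – n.
al–g: (279 + 9)/1791 = 0.1608; g–n: (88 + 9)/1791 = 0.0542.
Expected DCO frequency = 0.1608 × 0.0542 ≈ 0.00872; observed = 9/1791 ≈ 0.00503.
Coefficient of coincidence = 0.00503/0.00872 ≈ 0.58; interference = 1 − 0.58 = 0.42.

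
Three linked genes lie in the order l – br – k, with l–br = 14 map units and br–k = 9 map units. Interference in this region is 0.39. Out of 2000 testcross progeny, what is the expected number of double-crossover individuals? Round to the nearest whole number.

Map distances give recombination frequencies of 0.140 and 0.090 for the two intervals.
With interference 0.39 (so coincidence = 0.61), expected double-crossover frequency = 0.140 × 0.090 × 0.61 = 0.00769.
Expected number = 0.00769 × 2000 = 15.37 ≈ 15.

15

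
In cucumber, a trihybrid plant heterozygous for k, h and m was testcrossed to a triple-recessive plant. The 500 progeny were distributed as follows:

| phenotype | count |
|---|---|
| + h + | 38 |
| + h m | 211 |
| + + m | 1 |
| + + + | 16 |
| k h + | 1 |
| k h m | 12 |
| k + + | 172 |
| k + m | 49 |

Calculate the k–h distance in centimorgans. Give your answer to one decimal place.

6.0 centimorgans

The two most frequent reciprocal classes, k + + and + h m, are the parental types, so the F1 was k + + / + h m.
The two rarest classes, k h + and + + m, are the double crossovers. Comparing them with the parentals, only the h allele has switched, so h is the middle locus and the order is k – h – m.
Crossovers in the k–h interval produce the single-crossover classes + + + and k h m (16 + 12 = 28) plus the double crossovers (2).
RF(k–h) = (28 + 2) / 500 = 30/500 = 0.0600 → 6.0 centimorgans.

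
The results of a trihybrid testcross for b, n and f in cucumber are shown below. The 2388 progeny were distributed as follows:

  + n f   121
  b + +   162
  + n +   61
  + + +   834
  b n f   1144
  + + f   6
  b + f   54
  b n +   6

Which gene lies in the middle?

f

The two most frequent reciprocal classes, + + + and b n f, are the parental types, so the F1 was + + + / b n f.
The two rarest classes, + + f and b n +, are the double crossovers. Comparing them with the parentals, only the f allele has switched, so f is the middle locus and the order is b – f – n.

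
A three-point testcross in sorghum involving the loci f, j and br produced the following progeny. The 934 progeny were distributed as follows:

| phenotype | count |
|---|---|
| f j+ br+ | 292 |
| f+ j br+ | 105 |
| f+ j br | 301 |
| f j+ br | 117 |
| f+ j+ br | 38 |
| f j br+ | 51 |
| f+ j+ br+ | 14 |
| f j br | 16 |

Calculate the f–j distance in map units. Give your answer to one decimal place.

The two most frequent reciprocal classes, f+ j br and f j+ br+, are the parental types, so the F1 was f+ j br / f j+ br+.
The two rarest classes, f j br and f+ j+ br+, are the double crossovers. Comparing them with the parentals, only the f allele has switched, so f is the middle locus and the order is j – f – br.
Crossovers in the j–f interval produce the single-crossover classes f+ j+ br and f j br+ (38 + 51 = 89) plus the double crossovers (30).
RF(j–f) = (89 + 30) / 934 = 119/934 = 0.1274 → 12.7 map units.

12.7 map units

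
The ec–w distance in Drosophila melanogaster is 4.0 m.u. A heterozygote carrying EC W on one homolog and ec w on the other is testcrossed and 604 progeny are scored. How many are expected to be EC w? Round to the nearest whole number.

A map distance of 4.0 m.u. corresponds to a recombination frequency of 0.040.
The F1 is EC W / ec w, so EC w is a recombinant gamete class with expected frequency r/2 = 0.040/2 = 0.0200.
Expected number = 0.0200 × 604 = 12.08 ≈ 12.

12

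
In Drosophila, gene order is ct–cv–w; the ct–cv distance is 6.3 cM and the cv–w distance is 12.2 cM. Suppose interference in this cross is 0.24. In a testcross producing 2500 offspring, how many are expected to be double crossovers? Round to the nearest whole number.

Map distances give recombination frequencies of 0.063 and 0.122 for the two intervals.
With interference 0.24 (so coincidence = 0.76), expected double-crossover frequency = 0.063 × 0.122 × 0.76 = 0.00584.
Expected number = 0.00584 × 2500 = 14.60 ≈ 15.

15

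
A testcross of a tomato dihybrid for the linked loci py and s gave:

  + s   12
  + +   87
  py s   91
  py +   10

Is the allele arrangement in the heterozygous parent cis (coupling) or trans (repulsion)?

cis

The two most frequent classes are + + (87) and py s (91); these are the parental (non-recombinant) types.
So the F1 carried + + on one chromosome and py s on the other — the recessive alleles are on the same chromosome (cis / coupling).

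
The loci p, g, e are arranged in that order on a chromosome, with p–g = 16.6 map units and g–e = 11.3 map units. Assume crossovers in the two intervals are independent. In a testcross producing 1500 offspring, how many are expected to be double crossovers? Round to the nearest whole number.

Map distances give recombination frequencies of 0.166 and 0.113 for the two intervals.
With no interference, expected double-crossover frequency = 0.166 × 0.113 = 0.01876.
Expected number = 0.01876 × 1500 = 28.14 ≈ 28.

28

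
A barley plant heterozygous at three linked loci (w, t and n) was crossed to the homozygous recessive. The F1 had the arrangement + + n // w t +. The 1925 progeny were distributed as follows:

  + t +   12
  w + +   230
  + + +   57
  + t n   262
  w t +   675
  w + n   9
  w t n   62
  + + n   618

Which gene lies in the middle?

w

The two rarest classes, w + n and + t +, are the double crossovers. Comparing them with the parentals, only the w allele has switched, so w is the middle locus and the order is t – w – n.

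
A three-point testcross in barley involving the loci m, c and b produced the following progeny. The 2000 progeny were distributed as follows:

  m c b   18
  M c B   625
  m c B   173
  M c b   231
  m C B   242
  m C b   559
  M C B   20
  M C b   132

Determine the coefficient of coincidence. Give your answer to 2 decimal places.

0.43

The two most frequent reciprocal classes, m C b and M c B, are the parental types, so the F1 was m C b / M c B.
The two rarest classes, m c b and M C B, are the double crossovers. Comparing them with the parentals, only the c allele has switched, so c is the middle locus and the order is m – c – b.
m–c: (305 + 38)/2000 = 0.1715; c–b: (473 + 38)/2000 = 0.2555.
Expected DCO frequency = 0.1715 × 0.2555 ≈ 0.04382; observed = 38/2000 ≈ 0.01900.
Coefficient of coincidence = 0.01900/0.04382 ≈ 0.43.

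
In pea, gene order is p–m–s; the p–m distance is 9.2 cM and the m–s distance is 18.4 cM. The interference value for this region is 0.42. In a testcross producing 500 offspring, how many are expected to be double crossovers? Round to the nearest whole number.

5

Map distances give recombination frequencies of 0.092 and 0.184 for the two intervals.
With interference 0.42 (so coincidence = 0.58), expected double-crossover frequency = 0.092 × 0.184 × 0.58 = 0.00982.
Expected number = 0.00982 × 500 = 4.91 ≈ 5.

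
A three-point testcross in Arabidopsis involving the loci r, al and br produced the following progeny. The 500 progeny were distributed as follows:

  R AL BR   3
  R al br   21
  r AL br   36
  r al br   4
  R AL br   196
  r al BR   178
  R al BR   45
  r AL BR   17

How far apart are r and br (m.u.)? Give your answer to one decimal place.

17.6 m.u.

The two most frequent reciprocal classes, r al BR and R AL br, are the parental types, so the F1 was r al BR / R AL br.
The two rarest classes, r al br and R AL BR, are the double crossovers. Comparing them with the parentals, only the br allele has switched, so br is the middle locus and the order is r – br – al.
Crossovers in the r–br interval produce the single-crossover classes R al BR and r AL br (45 + 36 = 81) plus the double crossovers (7).
RF(r–br) = (81 + 7) / 500 = 88/500 = 0.1760 → 17.6 m.u.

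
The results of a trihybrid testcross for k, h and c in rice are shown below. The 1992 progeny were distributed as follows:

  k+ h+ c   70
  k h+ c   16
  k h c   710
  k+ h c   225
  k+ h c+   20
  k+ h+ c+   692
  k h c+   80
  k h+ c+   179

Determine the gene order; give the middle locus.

h

The two most frequent reciprocal classes, k h c and k+ h+ c+, are the parental types, so the F1 was k h c / k+ h+ c+.
The two rarest classes, k h+ c and k+ h c+, are the double crossovers. Comparing them with the parentals, only the h allele has switched, so h is the middle locus and the order is c – h – k.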